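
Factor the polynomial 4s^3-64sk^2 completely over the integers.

4s(s-4k)(s+4k)

Every term has a factor of 4s. Then s^2-16k^2 = (s)² − (4k)².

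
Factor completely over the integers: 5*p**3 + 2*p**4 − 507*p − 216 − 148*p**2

(2*p + 1)*(p + 3)*(p + 8)*(p − 9)

Among the possible rational roots, p = −3 is a root, giving the factor (p + 3) and quotient 2*p**3 − p**2 − 145*p − 72.
Then p = 9 is a root, so (p − 9) is a factor; dividing leaves 2*p**2 + 17*p + 8.
The remaining quadratic factors as (p + 8)(2*p + 1).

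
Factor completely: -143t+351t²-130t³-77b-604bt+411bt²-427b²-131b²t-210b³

Group: 7b(-30b²+37bt-61b-10t²+27t-11) + 13t(-30b²+37bt-61b-10t²+27t-11); both groups contain (-30b²+37bt-61b-10t²+27t-11), so (7b+13t) is a factor with cofactor -30b²+37bt-61b-10t²+27t-11.
The cofactor groups again: -30b²+37bt-61b-10t²+27t-11 = -6b(5b-2t+1) + (5t-11)(5b-2t+1); both groups contain (5b-2t+1), giving -(6b-5t+11)(5b-2t+1).

-(5b-2t+1)(6b-5t+11)(7b+13t)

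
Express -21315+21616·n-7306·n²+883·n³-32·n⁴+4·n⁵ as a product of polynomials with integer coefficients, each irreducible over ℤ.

(2·n-5)·(2·n-7)·(n-3)·(n²+n+203)

Among the possible rational roots, n = 3 is a root, so (n-3) is a factor; dividing leaves 4·n⁴-20·n³+823·n²-4837·n+7105.
Continuing, n = 7/2 is a root, giving the factor (2·n-7) and quotient 2·n³-3·n²+401·n-1015.
Next, n = 5/2 is a root, so (2·n-5) is a factor; dividing leaves n²+n+203.
The quadratic n²+n+203 has discriminant -811 < 0 and is irreducible over ℤ.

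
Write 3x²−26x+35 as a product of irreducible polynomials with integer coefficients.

Need a pair with product 3·35 = 105 and sum −26: that's −21 and −5.
Split the middle term: 3x²−21x − 5x+35 = 3x(x−7) − 5(x−7).

(3x−5)(x−7)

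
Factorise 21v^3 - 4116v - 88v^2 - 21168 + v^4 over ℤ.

Among the possible rational roots, v = -14 is a root, giving the factor (v + 14) and quotient v^3 + 7v^2 - 186v - 1512.
Continuing, v = -12 is a root, giving the factor (v + 12) and quotient v^2 - 5v - 126.
The remaining quadratic factors as (v - 14)(v + 9).

(v + 12)(v + 14)(v + 9)(v - 14)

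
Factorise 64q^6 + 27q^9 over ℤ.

q^6(3q + 4)(9q^2 - 12q + 16)

Pull out the common factor q^6, leaving 27q^3 + 64.
Recognize a sum of cubes with the parts 3q and 4.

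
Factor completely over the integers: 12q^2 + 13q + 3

Need a pair with product 12·3 = 36 and sum 13: that's 4 and 9.
Split the middle term: 12q^2 + 4q + 9q + 3 = 4q(3q + 1) + 3(3q + 1).

(3q + 1)(4q + 3)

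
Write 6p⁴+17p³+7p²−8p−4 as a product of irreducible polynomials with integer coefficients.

(2p+1)(3p−2)(p+1)(p+2)

By the rational root theorem, p = −1/2 is a root, so (2p+1) divides it; the quotient is 3p³+7p²−4.
Continuing, p = 2/3 is a root, so (3p−2) is a factor; dividing leaves p²+3p+2.
The remaining quadratic factors as (p+2)(p+1).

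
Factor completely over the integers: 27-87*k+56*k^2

(7*k-3)*(8*k-9)

Need a pair with product 56·27 = 1512 and sum -87: that's -63 and -24.
Split the middle term: 56*k^2-63*k - 24*k+27 = 7*k*(8*k-9) - 3*(8*k-9).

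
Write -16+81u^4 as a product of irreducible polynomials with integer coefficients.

Difference of squares twice: with A = 3u and B = 2, A⁴ − B⁴ = (A² − B²)(A² + B²), and A² − B² factors again.

(3u+2)(3u-2)(9u^2+4)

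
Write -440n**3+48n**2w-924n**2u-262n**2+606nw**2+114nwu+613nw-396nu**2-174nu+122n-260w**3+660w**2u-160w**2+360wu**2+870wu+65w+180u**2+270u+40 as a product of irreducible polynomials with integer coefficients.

Group: 4n(-110n**2-43nw-66nu-38n+130w**2+60wu+145w+30u+40) + (-2w+6u+1)(-110n**2-43nw-66nu-38n+130w**2+60wu+145w+30u+40); both groups contain (-110n**2-43nw-66nu-38n+130w**2+60wu+145w+30u+40), so (4n-2w+6u+1) is a factor with cofactor -110n**2-43nw-66nu-38n+130w**2+60wu+145w+30u+40.
The cofactor groups again: -110n**2-43nw-66nu-38n+130w**2+60wu+145w+30u+40 = -10n(11n-10w-5) + (-13w-6u-8)(11n-10w-5); both groups contain (11n-10w-5), giving -(10n+13w+6u+8)(11n-10w-5).

-(10n+13w+6u+8)(11n-10w-5)(4n-2w+6u+1)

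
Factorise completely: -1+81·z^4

(3·z+1)·(3·z-1)·(9·z^2+1)

Write as (9·z^2)² − (1)², then factor 9·z^2-1 once more.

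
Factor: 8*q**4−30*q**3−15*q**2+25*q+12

(2*q+1)*(4*q+3)*(q−1)*(q−4)

By the rational root theorem, q = 1 is a root, so (q−1) divides it; the quotient is 8*q**3−22*q**2−37*q−12.
Next, q = −1/2 is a root, so (2*q+1) divides it; the quotient is 4*q**2−13*q−12.
The remaining quadratic factors as (4*q+3)(q−4).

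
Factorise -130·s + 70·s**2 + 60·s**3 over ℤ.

Pull out the common factor 10·s, then factor the remaining trinomial.

10·s·(6·s + 13)·(s - 1)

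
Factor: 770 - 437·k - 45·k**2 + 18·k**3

Testing divisors of the constant over divisors of the leading coefficient, k = -14/3 is a root, so (3·k + 14) divides it; the quotient is 6·k**2 - 43·k + 55.
The remaining quadratic factors as (3·k - 5)(2·k - 11).

(2·k - 11)·(3·k + 14)·(3·k - 5)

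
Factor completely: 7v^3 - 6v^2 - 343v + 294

(7v - 6)(v + 7)(v - 7)

Testing divisors of the constant over divisors of the leading coefficient, v = 7 is a root, so (v - 7) is a factor; dividing leaves 7v^2 + 43v - 42.
The remaining quadratic factors as (v + 7)(7v - 6).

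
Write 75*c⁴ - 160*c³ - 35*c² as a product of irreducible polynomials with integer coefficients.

Pull out the common factor 5*c², then factor the remaining trinomial.

5*c²*(3*c - 7)*(5*c + 1)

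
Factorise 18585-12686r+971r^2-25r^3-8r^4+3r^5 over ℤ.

Among the possible rational roots, r = 7 is a root, so (r-7) divides it; the quotient is 3r^4+13r^3+66r^2+1433r-2655.
Continuing, r = 5/3 is a root, giving the factor (3r-5) and quotient r^3+6r^2+32r+531.
Continuing, r = -9 is a root, so (r+9) is a factor; dividing leaves r^2-3r+59.
The quadratic r^2-3r+59 has discriminant -227 < 0 and is irreducible over ℤ.

(3r-5)(r+9)(r-7)(r^2-3r+59)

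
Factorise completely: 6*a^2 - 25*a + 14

(2*a - 7)*(3*a - 2)

Need a pair with product 6·14 = 84 and sum -25: that's -4 and -21.
Split the middle term: 6*a^2 - 4*a - 21*a + 14 = 2*a*(3*a - 2) - 7*(3*a - 2).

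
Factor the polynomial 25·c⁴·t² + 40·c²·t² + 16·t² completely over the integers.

t²·(5·c² + 4)²

Every term has a factor of t²; factoring it out leaves 25·c⁴ + 40·c² + 16.
Recognize a perfect-square trinomial with the parts 5·c² and 4.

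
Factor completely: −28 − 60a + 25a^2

(5a + 2)(5a − 14)

Need a pair with product 25·(−28) = −700 and sum −60: that's −70 and 10.
Split the middle term: 25a^2 − 70a + 10a − 28 = 5a(5a − 14) + 2(5a − 14).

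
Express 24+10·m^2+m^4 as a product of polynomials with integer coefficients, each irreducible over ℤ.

(m^2+4)·(m^2+6)

Substitute u = m^2 to get a quadratic in u, then factor.
m^2+6 is irreducible over ℤ (always positive, so no real roots).
m^2+4 is irreducible over ℤ (sum of squares).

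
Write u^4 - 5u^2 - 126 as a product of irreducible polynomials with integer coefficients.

(u^2 + 9)(u^2 - 14)

Substitute w = u^2 to get a quadratic in w, then factor.
u^2 - 14 is irreducible over ℤ (14 is not a perfect square).
u^2 + 9 is irreducible over ℤ (sum of squares).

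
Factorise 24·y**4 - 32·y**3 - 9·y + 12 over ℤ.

Group as (24·y**4 - 9·y) + (-32·y**3 + 12) = 3·y·(8·y**3 - 3) - 4·(8·y**3 - 3).
Both groups share the factor (8·y**3 - 3).

(3·y - 4)·(8·y**3 - 3)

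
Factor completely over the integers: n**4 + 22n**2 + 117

(n**2 + 13)(n**2 + 9)

Substitute u = n**2 to get a quadratic in u, then factor.
n**2 + 13 is irreducible over ℤ (always positive, so no real roots).
n**2 + 9 is irreducible over ℤ (sum of squares).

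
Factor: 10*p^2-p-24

(2*p+3)*(5*p-8)

Need a pair with product 10·(-24) = -240 and sum -1: that's 15 and -16.
Split the middle term: 10*p^2+15*p - 16*p-24 = 5*p*(2*p+3) - 8*(2*p+3).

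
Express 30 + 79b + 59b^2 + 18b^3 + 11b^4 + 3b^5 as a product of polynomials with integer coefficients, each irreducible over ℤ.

(3b + 2)(b + 1)(b + 3)(b^2 - b + 5)

By the rational root theorem, b = -1 is a root, so (b + 1) divides it; the quotient is 3b^4 + 8b^3 + 10b^2 + 49b + 30.
Next, b = -2/3 is a root, so (3b + 2) is a factor; dividing leaves b^3 + 2b^2 + 2b + 15.
Then b = -3 is a root, so (b + 3) is a factor; dividing leaves b^2 - b + 5.
The quadratic b^2 - b + 5 has discriminant -19 < 0 and is irreducible over ℤ.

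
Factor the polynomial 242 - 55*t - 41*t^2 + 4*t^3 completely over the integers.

Testing divisors of the constant over divisors of the leading coefficient, t = -11/4 is a root, giving the factor (4*t + 11) and quotient t^2 - 13*t + 22.
The remaining quadratic factors as (t - 11)(t - 2).

(4*t + 11)*(t - 11)*(t - 2)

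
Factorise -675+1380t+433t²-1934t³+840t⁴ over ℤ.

Testing divisors of the constant over divisors of the leading coefficient, t = -5/6 is a root, giving the factor (6t+5) and quotient 140t³-439t²+438t-135.
Continuing, t = 5/4 is a root, so (4t-5) divides it; the quotient is 35t²-66t+27.
The remaining quadratic factors as (7t-9)(5t-3).

(4t-5)(5t-3)(6t+5)(7t-9)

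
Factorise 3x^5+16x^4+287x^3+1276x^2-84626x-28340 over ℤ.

(3x+1)(x+13)(x-10)(x^2+2x+218)

Testing divisors of the constant over divisors of the leading coefficient, x = 10 is a root, so (x-10) divides it; the quotient is 3x^4+46x^3+747x^2+8746x+2834.
Continuing, x = -13 is a root, giving the factor (x+13) and quotient 3x^3+7x^2+656x+218.
Then x = -1/3 is a root, giving the factor (3x+1) and quotient x^2+2x+218.
The quadratic x^2+2x+218 has discriminant -868 < 0 and is irreducible over ℤ.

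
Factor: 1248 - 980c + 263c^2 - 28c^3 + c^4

(c - 13)(c - 3)(c - 4)(c - 8)

Trying the rational-root candidates, c = 4 is a root, so (c - 4) divides it; the quotient is c^3 - 24c^2 + 167c - 312.
Then c = 8 is a root, so (c - 8) is a factor; dividing leaves c^2 - 16c + 39.
The remaining quadratic factors as (c - 13)(c - 3).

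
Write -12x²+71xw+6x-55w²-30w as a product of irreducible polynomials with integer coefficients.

-(12x-11w-6)(x-5w)

Group: -12x(x-5w) + (11w+6)(x-5w); both groups contain (x-5w).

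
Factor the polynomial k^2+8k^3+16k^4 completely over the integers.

k^2(4k+1)^2

Factor out k^2 first: what remains is 16k^2+8k+1.
Recognize a perfect-square trinomial with the parts 4k and 1.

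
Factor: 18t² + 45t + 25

Need a pair with product 18·25 = 450 and sum 45: that's 15 and 30.
Split the middle term: 18t² + 15t + 30t + 25 = 3t(6t + 5) + 5(6t + 5).

(3t + 5)(6t + 5)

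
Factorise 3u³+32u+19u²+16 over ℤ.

(3u+4)(u+1)(u+4)

Among the possible rational roots, u = -4 is a root, giving the factor (u+4) and quotient 3u²+7u+4.
The remaining quadratic factors as (3u+4)(u+1).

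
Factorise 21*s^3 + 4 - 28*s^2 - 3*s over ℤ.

Group as (21*s^3 - 3*s) + (-28*s^2 + 4) = 3*s*(7*s^2 - 1) - 4*(7*s^2 - 1).
Both groups share the factor (7*s^2 - 1).

(3*s - 4)*(7*s^2 - 1)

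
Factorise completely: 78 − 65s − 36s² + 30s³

Group as (30s³ − 65s) + (−36s² + 78) = 5s(6s² − 13) − 6(6s² − 13).
Both groups share the factor (6s² − 13).

(5s − 6)(6s² − 13)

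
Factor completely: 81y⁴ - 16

(3y + 2)(3y - 2)(9y² + 4)

Difference of squares twice: with A = 3y and B = 2, A⁴ − B⁴ = (A² − B²)(A² + B²), and A² − B² factors again.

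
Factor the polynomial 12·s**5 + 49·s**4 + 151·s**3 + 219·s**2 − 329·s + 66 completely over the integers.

(3·s − 2)·(4·s − 1)·(s + 3)·(s**2 + 2·s + 11)

Testing divisors of the constant over divisors of the leading coefficient, s = −3 is a root, giving the factor (s + 3) and quotient 12·s**4 + 13·s**3 + 112·s**2 − 117·s + 22.
Then s = 1/4 is a root, so (4·s − 1) is a factor; dividing leaves 3·s**3 + 4·s**2 + 29·s − 22.
Continuing, s = 2/3 is a root, giving the factor (3·s − 2) and quotient s**2 + 2·s + 11.
The quadratic s**2 + 2·s + 11 has discriminant −40 < 0 and is irreducible over ℤ.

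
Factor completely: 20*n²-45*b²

5*(2*n-3*b)*(2*n+3*b)

Pull out the common factor 5; 4*n²-9*b² is a difference of squares.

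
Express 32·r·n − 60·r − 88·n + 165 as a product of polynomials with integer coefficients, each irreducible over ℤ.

Group as (32·r·n − 60·r) + (−88·n + 165) = 4·r·(8·n − 15) − 11·(8·n − 15).
Both groups share the factor (8·n − 15).

(4·r − 11)·(8·n − 15)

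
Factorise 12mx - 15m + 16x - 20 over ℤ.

(3m + 4)(4x - 5)

Group as (12mx - 15m) + (16x - 20) = 3m(4x - 5) + 4(4x - 5).
Both groups share the factor (4x - 5).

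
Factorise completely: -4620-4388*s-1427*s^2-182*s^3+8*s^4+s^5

(s+15)*(s+2)*(s-14)*(s^2+5*s+11)

Trying the rational-root candidates, s = -15 is a root, giving the factor (s+15) and quotient s^4-7*s^3-77*s^2-272*s-308.
Next, s = 14 is a root, giving the factor (s-14) and quotient s^3+7*s^2+21*s+22.
Continuing, s = -2 is a root, so (s+2) divides it; the quotient is s^2+5*s+11.
The quadratic s^2+5*s+11 has discriminant -19 < 0 and is irreducible over ℤ.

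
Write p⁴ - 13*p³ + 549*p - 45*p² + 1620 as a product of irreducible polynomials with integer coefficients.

(p + 3)*(p + 5)*(p - 12)*(p - 9)

By the rational root theorem, p = 12 is a root, so (p - 12) is a factor; dividing leaves p³ - p² - 57*p - 135.
Next, p = -5 is a root, so (p + 5) divides it; the quotient is p² - 6*p - 27.
The remaining quadratic factors as (p + 3)(p - 9).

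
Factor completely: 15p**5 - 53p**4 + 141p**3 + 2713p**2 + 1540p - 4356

(3p + 11)(5p + 9)(p - 1)(p**2 - 8p + 44)

Among the possible rational roots, p = -9/5 is a root, giving the factor (5p + 9) and quotient 3p**4 - 16p**3 + 57p**2 + 440p - 484.
Next, p = -11/3 is a root, so (3p + 11) divides it; the quotient is p**3 - 9p**2 + 52p - 44.
Continuing, p = 1 is a root, so (p - 1) is a factor; dividing leaves p**2 - 8p + 44.
The quadratic p**2 - 8p + 44 has discriminant -112 < 0 and is irreducible over ℤ.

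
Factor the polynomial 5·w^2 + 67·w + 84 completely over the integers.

Need a pair with product 5·84 = 420 and sum 67: that's 60 and 7.
Split the middle term: 5·w^2 + 60·w + 7·w + 84 = 5·w·(w + 12) + 7·(w + 12).

(5·w + 7)·(w + 12)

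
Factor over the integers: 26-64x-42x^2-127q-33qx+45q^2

(5q-7x-13)(9q+6x-2)

Group: 9q(5q-7x-13) + (6x-2)(5q-7x-13); both groups contain (5q-7x-13).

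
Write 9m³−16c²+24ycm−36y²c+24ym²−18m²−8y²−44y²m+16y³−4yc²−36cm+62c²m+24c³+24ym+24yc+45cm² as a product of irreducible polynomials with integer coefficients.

(2y−2c−3m)(2y−4c−3m)(4y+3c+m−2)

Group: 2y(8y²−10yc−10ym−4y−12c²−13cm+8c−3m²+6m) + (−2c−3m)(8y²−10yc−10ym−4y−12c²−13cm+8c−3m²+6m); both groups contain (8y²−10yc−10ym−4y−12c²−13cm+8c−3m²+6m), so (2y−2c−3m) is a factor with cofactor 8y²−10yc−10ym−4y−12c²−13cm+8c−3m²+6m.
The cofactor groups again: 8y²−10yc−10ym−4y−12c²−13cm+8c−3m²+6m = 4y(2y−4c−3m) + (3c+m−2)(2y−4c−3m); both groups contain (2y−4c−3m), giving (4y+3c+m−2)(2y−4c−3m).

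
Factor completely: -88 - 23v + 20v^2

(4v - 11)(5v + 8)

Need a pair with product 20·(-88) = -1760 and sum -23: that's 32 and -55.
Split the middle term: 20v^2 + 32v - 55v - 88 = 4v(5v + 8) - 11(5v + 8).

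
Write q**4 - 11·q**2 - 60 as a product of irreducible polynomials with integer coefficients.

(q**2 + 4)·(q**2 - 15)

Substitute u = q**2 to get a quadratic in u, then factor.
q**2 + 4 is irreducible over ℤ (sum of squares).
q**2 - 15 is irreducible over ℤ (15 is not a perfect square).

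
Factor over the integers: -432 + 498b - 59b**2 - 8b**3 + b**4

(b + 8)(b - 1)(b - 6)(b - 9)

By the rational root theorem, b = -8 is a root, so (b + 8) divides it; the quotient is b**3 - 16b**2 + 69b - 54.
Continuing, b = 9 is a root, giving the factor (b - 9) and quotient b**2 - 7b + 6.
The remaining quadratic factors as (b - 1)(b - 6).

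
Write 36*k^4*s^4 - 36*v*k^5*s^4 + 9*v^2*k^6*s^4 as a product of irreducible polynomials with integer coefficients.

9*k^4*s^4*(v*k - 2)^2

Every term has a factor of 9*k^4*s^4; factoring it out leaves v^2*k^2 - 4*v*k + 4.
Recognize a perfect-square trinomial with the parts 2 and v*k.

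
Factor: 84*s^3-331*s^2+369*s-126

Among the possible rational roots, s = 3/4 is a root, giving the factor (4*s-3) and quotient 21*s^2-67*s+42.
The remaining quadratic factors as (7*s-6)(3*s-7).

(3*s-7)*(4*s-3)*(7*s-6)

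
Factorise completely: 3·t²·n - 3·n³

3·n·(t - n)·(t + n)

Every term has a factor of 3·n. Then t² - n² = (t)² − (n)².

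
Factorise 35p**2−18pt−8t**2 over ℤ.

(5p−4t)(7p+2t)

Group: 5p(7p+2t) − 4t(7p+2t); both groups contain (7p+2t).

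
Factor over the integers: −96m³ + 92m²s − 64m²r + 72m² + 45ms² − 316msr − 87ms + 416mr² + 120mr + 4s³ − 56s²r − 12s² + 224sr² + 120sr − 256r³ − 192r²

Group: 3m(−32m² − 12ms + 64mr + 24m − s² + 12sr + 3s − 32r² − 24r) + (−4s + 8r)(−32m² − 12ms + 64mr + 24m − s² + 12sr + 3s − 32r² − 24r); both groups contain (−32m² − 12ms + 64mr + 24m − s² + 12sr + 3s − 32r² − 24r), so (3m − 4s + 8r) is a factor with cofactor −32m² − 12ms + 64mr + 24m − s² + 12sr + 3s − 32r² − 24r.
The cofactor groups again: −32m² − 12ms + 64mr + 24m − s² + 12sr + 3s − 32r² − 24r = −4m(8m + s − 8r) + (−s + 4r + 3)(8m + s − 8r); both groups contain (8m + s − 8r), giving −(4m + s − 4r − 3)(8m + s − 8r).

−(3m − 4s + 8r)(4m + s − 4r − 3)(8m + s − 8r)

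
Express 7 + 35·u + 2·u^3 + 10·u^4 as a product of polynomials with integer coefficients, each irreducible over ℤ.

(5·u + 1)·(2·u^3 + 7)

Group as (10·u^4 + 35·u) + (2·u^3 + 7) = 5·u·(2·u^3 + 7) + (2·u^3 + 7).
Both groups share the factor (2·u^3 + 7).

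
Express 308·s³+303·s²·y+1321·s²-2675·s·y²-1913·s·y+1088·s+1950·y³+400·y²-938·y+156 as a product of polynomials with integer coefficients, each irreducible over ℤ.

Group: 4·s·(77·s²-213·s·y+80·s+130·y²-86·y+12) + (15·y+13)·(77·s²-213·s·y+80·s+130·y²-86·y+12); both groups contain (77·s²-213·s·y+80·s+130·y²-86·y+12), so (4·s+15·y+13) is a factor with cofactor 77·s²-213·s·y+80·s+130·y²-86·y+12.
The cofactor groups again: 77·s²-213·s·y+80·s+130·y²-86·y+12 = 11·s·(7·s-13·y+6) + (-10·y+2)·(7·s-13·y+6); both groups contain (7·s-13·y+6), giving (11·s-10·y+2)·(7·s-13·y+6).

(11·s-10·y+2)·(4·s+15·y+13)·(7·s-13·y+6)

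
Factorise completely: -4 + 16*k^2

Factor out 4, leaving 4*k^2 - 1, which is a difference of two squares.

4*(2*k + 1)*(2*k - 1)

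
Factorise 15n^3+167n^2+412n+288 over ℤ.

(3n+4)(5n+9)(n+8)

Trying the rational-root candidates, n = -8 is a root, so (n+8) divides it; the quotient is 15n^2+47n+36.
The remaining quadratic factors as (5n+9)(3n+4).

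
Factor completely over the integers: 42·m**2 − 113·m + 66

Need a pair with product 42·66 = 2772 and sum −113: that's −77 and −36.
Split the middle term: 42·m**2 − 77·m − 36·m + 66 = 7·m·(6·m − 11) − 6·(6·m − 11).

(6·m − 11)·(7·m − 6)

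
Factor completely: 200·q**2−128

8·(5·q+4)·(5·q−4)

Factor out 8, leaving 25·q**2−16, which is a difference of two squares.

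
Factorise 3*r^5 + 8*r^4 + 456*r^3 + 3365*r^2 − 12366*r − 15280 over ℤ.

(3*r − 10)*(r + 1)*(r + 8)*(r^2 − 3*r + 191)

Testing divisors of the constant over divisors of the leading coefficient, r = −8 is a root, giving the factor (r + 8) and quotient 3*r^4 − 16*r^3 + 584*r^2 − 1307*r − 1910.
Continuing, r = −1 is a root, so (r + 1) is a factor; dividing leaves 3*r^3 − 19*r^2 + 603*r − 1910.
Next, r = 10/3 is a root, so (3*r − 10) is a factor; dividing leaves r^2 − 3*r + 191.
The quadratic r^2 − 3*r + 191 has discriminant −755 < 0 and is irreducible over ℤ.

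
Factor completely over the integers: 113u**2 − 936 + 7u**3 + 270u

(7u − 13)(u + 12)(u + 6)

By the rational root theorem, u = −6 is a root, so (u + 6) divides it; the quotient is 7u**2 + 71u − 156.
The remaining quadratic factors as (7u − 13)(u + 12).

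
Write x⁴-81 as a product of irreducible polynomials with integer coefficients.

Difference of squares twice: with A = x and B = 3, A⁴ − B⁴ = (A² − B²)(A² + B²), and A² − B² factors again.

(x+3)*(x-3)*(x²+9)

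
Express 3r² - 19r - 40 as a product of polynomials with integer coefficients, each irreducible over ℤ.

Need a pair with product 3·(-40) = -120 and sum -19: that's 5 and -24.
Split the middle term: 3r² + 5r - 24r - 40 = r(3r + 5) - 8(3r + 5).

(3r + 5)(r - 8)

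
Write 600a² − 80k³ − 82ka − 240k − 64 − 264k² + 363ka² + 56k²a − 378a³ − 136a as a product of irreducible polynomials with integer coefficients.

Group: 4k(−20k² + 59ka − 56k − 42a² + 76a − 32) + (9a + 2)(−20k² + 59ka − 56k − 42a² + 76a − 32); both groups contain (−20k² + 59ka − 56k − 42a² + 76a − 32), so (4k + 9a + 2) is a factor with cofactor −20k² + 59ka − 56k − 42a² + 76a − 32.
The cofactor groups again: −20k² + 59ka − 56k − 42a² + 76a − 32 = −5k(4k − 7a + 8) + (6a − 4)(4k − 7a + 8); both groups contain (4k − 7a + 8), giving −(5k − 6a + 4)(4k − 7a + 8).

−(5k − 6a + 4)(4k − 7a + 8)(4k + 9a + 2)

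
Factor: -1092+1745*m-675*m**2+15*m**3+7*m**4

(7*m-13)*(m+12)*(m-1)*(m-7)

Among the possible rational roots, m = 13/7 is a root, so (7*m-13) divides it; the quotient is m**3+4*m**2-89*m+84.
Continuing, m = 1 is a root, giving the factor (m-1) and quotient m**2+5*m-84.
The remaining quadratic factors as (m+12)(m-7).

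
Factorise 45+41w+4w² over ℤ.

Need a pair with product 4·45 = 180 and sum 41: that's 5 and 36.
Split the middle term: 4w²+5w + 36w+45 = w(4w+5) + 9(4w+5).

(4w+5)(w+9)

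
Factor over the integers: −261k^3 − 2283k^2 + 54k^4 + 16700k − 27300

Among the possible rational roots, k = 10/3 is a root, so (3k − 10) is a factor; dividing leaves 18k^3 − 27k^2 − 851k + 2730.
Then k = 13/3 is a root, so (3k − 13) is a factor; dividing leaves 6k^2 + 17k − 210.
The remaining quadratic factors as (2k + 15)(3k − 14).

(2k + 15)(3k − 10)(3k − 13)(3k − 14)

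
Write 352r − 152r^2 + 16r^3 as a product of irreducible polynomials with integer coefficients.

Pull out the common factor 8r, then factor the remaining trinomial.

8r(2r − 11)(r − 4)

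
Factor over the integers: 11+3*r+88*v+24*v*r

(3*r+11)*(8*v+1)

Group as (24*v*r+88*v) + (3*r+11) = 8*v*(3*r+11) + (3*r+11).
Both groups share the factor (3*r+11).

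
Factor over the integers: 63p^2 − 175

Factor out 7, leaving 9p^2 − 25, which is a difference of two squares.

7(3p + 5)(3p − 5)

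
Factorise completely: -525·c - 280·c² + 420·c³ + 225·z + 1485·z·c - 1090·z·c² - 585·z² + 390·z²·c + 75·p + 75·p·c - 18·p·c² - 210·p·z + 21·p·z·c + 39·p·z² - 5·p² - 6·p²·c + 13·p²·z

Group: p·(13·p·z - 6·p·c - 5·p + 130·z·c - 195·z - 60·c² + 40·c + 75) + (3·z - 7·c)·(13·p·z - 6·p·c - 5·p + 130·z·c - 195·z - 60·c² + 40·c + 75); both groups contain (13·p·z - 6·p·c - 5·p + 130·z·c - 195·z - 60·c² + 40·c + 75), so (p + 3·z - 7·c) is a factor with cofactor 13·p·z - 6·p·c - 5·p + 130·z·c - 195·z - 60·c² + 40·c + 75.
The cofactor groups again: 13·p·z - 6·p·c - 5·p + 130·z·c - 195·z - 60·c² + 40·c + 75 = p·(13·z - 6·c - 5) + (10·c - 15)·(13·z - 6·c - 5); both groups contain (13·z - 6·c - 5), giving (p + 10·c - 15)·(13·z - 6·c - 5).

(13·z - 6·c - 5)·(p + 3·z - 7·c)·(p + 10·c - 15)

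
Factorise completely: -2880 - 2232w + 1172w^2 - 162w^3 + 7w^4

(7w + 6)(w - 10)(w - 6)(w - 8)

By the rational root theorem, w = -6/7 is a root, so (7w + 6) divides it; the quotient is w^3 - 24w^2 + 188w - 480.
Then w = 10 is a root, so (w - 10) is a factor; dividing leaves w^2 - 14w + 48.
The remaining quadratic factors as (w - 8)(w - 6).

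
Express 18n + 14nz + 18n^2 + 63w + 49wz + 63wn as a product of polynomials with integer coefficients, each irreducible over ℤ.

Group: 7w(9n + 7z + 9) + 2n(9n + 7z + 9); both groups contain (9n + 7z + 9).

(7w + 2n)(9n + 7z + 9)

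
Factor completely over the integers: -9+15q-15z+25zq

(5q-3)(5z+3)

Group as (25zq-15z) + (15q-9) = 5z(5q-3) + 3(5q-3).
Both groups share the factor (5q-3).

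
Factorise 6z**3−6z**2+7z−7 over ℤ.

Group as (6z**3+7z) + (−6z**2−7) = z(6z**2+7) − (6z**2+7).
Both groups share the factor (6z**2+7).

(z−1)(6z**2+7)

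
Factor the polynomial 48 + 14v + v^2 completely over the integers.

Two integers with product 48 and sum 14 are 8 and 6.

(v + 6)(v + 8)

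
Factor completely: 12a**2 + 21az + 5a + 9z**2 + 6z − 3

(3a + 3z − 1)(4a + 3z + 3)

Group: 3a(4a + 3z + 3) + (3z − 1)(4a + 3z + 3); both groups contain (4a + 3z + 3).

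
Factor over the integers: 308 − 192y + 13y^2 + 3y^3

Trying the rational-root candidates, y = −11 is a root, so (y + 11) is a factor; dividing leaves 3y^2 − 20y + 28.
The remaining quadratic factors as (y − 2)(3y − 14).

(3y − 14)(y + 11)(y − 2)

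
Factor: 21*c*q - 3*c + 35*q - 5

Group as (21*c*q - 3*c) + (35*q - 5) = 3*c*(7*q - 1) + 5*(7*q - 1).
Both groups share the factor (7*q - 1).

(3*c + 5)*(7*q - 1)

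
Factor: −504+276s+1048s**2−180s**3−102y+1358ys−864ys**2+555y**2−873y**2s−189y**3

Group: 3y(−63y**2−81ys+59y−18s**2+94s+84) + (10s−6)(−63y**2−81ys+59y−18s**2+94s+84); both groups contain (−63y**2−81ys+59y−18s**2+94s+84), so (3y+10s−6) is a factor with cofactor −63y**2−81ys+59y−18s**2+94s+84.
The cofactor groups again: −63y**2−81ys+59y−18s**2+94s+84 = −7y(9y+9s+7) + (−2s+12)(9y+9s+7); both groups contain (9y+9s+7), giving −(7y+2s−12)(9y+9s+7).

−(3y+10s−6)(7y+2s−12)(9y+9s+7)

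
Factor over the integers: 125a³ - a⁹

-a³(a² - 5)(a⁴ + 5a² + 25)

Factor out a³ first: what remains is -a⁶ + 125.
Recognize a difference of cubes with the parts 5 and a².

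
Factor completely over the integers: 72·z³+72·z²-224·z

8·z·(3·z+7)·(3·z-4)

Pull out the common factor 8·z, then factor the remaining trinomial.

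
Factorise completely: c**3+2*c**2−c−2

(c+1)*(c+2)*(c−1)

By the rational root theorem, c = −2 is a root, so (c+2) divides it; the quotient is c**2−1.
The remaining quadratic factors as (c+1)(c−1).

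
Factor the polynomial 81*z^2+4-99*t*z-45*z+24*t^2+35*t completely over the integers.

Group: 8*t*(3*t-9*z+4) + (-9*z+1)*(3*t-9*z+4); both groups contain (3*t-9*z+4).

(3*t-9*z+4)*(8*t-9*z+1)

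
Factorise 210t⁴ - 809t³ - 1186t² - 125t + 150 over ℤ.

Among the possible rational roots, t = -5/6 is a root, so (6t + 5) is a factor; dividing leaves 35t³ - 164t² - 61t + 30.
Continuing, t = 5 is a root, so (t - 5) divides it; the quotient is 35t² + 11t - 6.
The remaining quadratic factors as (7t - 2)(5t + 3).

(5t + 3)(6t + 5)(7t - 2)(t - 5)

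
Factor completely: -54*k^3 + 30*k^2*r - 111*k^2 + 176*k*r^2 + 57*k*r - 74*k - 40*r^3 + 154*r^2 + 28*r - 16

Group: 2*k*(-27*k^2 - 39*k*r - 42*k + 10*r^2 - 36*r - 16) + (-4*r + 1)*(-27*k^2 - 39*k*r - 42*k + 10*r^2 - 36*r - 16); both groups contain (-27*k^2 - 39*k*r - 42*k + 10*r^2 - 36*r - 16), so (2*k - 4*r + 1) is a factor with cofactor -27*k^2 - 39*k*r - 42*k + 10*r^2 - 36*r - 16.
The cofactor groups again: -27*k^2 - 39*k*r - 42*k + 10*r^2 - 36*r - 16 = -3*k*(9*k - 2*r + 8) + (-5*r - 2)*(9*k - 2*r + 8); both groups contain (9*k - 2*r + 8), giving -(3*k + 5*r + 2)*(9*k - 2*r + 8).

-(2*k - 4*r + 1)*(3*k + 5*r + 2)*(9*k - 2*r + 8)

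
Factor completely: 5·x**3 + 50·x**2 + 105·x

5·x·(x + 3)·(x + 7)

Pull out the common factor 5·x, then factor the remaining trinomial.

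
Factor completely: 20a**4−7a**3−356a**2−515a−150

Testing divisors of the constant over divisors of the leading coefficient, a = 5 is a root, so (a−5) is a factor; dividing leaves 20a**3+93a**2+109a+30.
Continuing, a = −2/5 is a root, giving the factor (5a+2) and quotient 4a**2+17a+15.
The remaining quadratic factors as (a+3)(4a+5).

(4a+5)(5a+2)(a+3)(a−5)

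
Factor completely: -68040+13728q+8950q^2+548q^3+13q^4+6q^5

(2q+15)(3q+14)(q-2)(q^2-8q+162)

Among the possible rational roots, q = -15/2 is a root, so (2q+15) divides it; the quotient is 3q^4-16q^3+394q^2+1520q-4536.
Continuing, q = 2 is a root, giving the factor (q-2) and quotient 3q^3-10q^2+374q+2268.
Continuing, q = -14/3 is a root, giving the factor (3q+14) and quotient q^2-8q+162.
The quadratic q^2-8q+162 has discriminant -584 < 0 and is irreducible over ℤ.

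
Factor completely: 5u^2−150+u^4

(u^2+15)(u^2−10)

Substitute w = u^2 to get a quadratic in w, then factor.
u^2−10 is irreducible over ℤ (10 is not a perfect square).
u^2+15 is irreducible over ℤ (always positive, so no real roots).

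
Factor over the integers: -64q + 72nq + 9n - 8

Group as (72nq + 9n) + (-64q - 8) = 9n(8q + 1) - 8(8q + 1).
Both groups share the factor (8q + 1).

(8q + 1)(9n - 8)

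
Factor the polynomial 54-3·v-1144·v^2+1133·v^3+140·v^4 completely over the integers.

Trying the rational-root candidates, v = -9 is a root, so (v+9) is a factor; dividing leaves 140·v^3-127·v^2-v+6.
Continuing, v = 6/7 is a root, giving the factor (7·v-6) and quotient 20·v^2-v-1.
The remaining quadratic factors as (5·v+1)(4·v-1).

(4·v-1)·(5·v+1)·(7·v-6)·(v+9)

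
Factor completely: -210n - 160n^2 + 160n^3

10n(4n + 3)(4n - 7)

Pull out the common factor 10n, then factor the remaining trinomial.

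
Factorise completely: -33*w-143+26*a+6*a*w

Group as (6*a*w+26*a) + (-33*w-143) = 2*a*(3*w+13) - 11*(3*w+13).
Both groups share the factor (3*w+13).

(2*a-11)*(3*w+13)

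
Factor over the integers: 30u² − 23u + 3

Need a pair with product 30·3 = 90 and sum −23: that's −18 and −5.
Split the middle term: 30u² − 18u − 5u + 3 = 6u(5u − 3) − (5u − 3).

(5u − 3)(6u − 1)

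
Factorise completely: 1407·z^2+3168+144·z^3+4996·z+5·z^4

(5·z+4)·(z+11)·(z+8)·(z+9)

Trying the rational-root candidates, z = −4/5 is a root, so (5·z+4) is a factor; dividing leaves z^3+28·z^2+259·z+792.
Next, z = −11 is a root, so (z+11) divides it; the quotient is z^2+17·z+72.
The remaining quadratic factors as (z+9)(z+8).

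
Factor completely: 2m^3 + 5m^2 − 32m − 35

Testing divisors of the constant over divisors of the leading coefficient, m = −5 is a root, so (m + 5) divides it; the quotient is 2m^2 − 5m − 7.
The remaining quadratic factors as (m + 1)(2m − 7).

(2m − 7)(m + 1)(m + 5)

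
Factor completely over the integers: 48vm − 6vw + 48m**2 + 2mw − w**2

(6v + 6m + w)(8m − w)

Group: 6v(8m − w) + (6m + w)(8m − w); both groups contain (8m − w).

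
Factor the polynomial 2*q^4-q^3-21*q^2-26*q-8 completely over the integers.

(2*q+1)*(q+1)*(q+2)*(q-4)

By the rational root theorem, q = -2 is a root, giving the factor (q+2) and quotient 2*q^3-5*q^2-11*q-4.
Next, q = 4 is a root, so (q-4) divides it; the quotient is 2*q^2+3*q+1.
The remaining quadratic factors as (2*q+1)(q+1).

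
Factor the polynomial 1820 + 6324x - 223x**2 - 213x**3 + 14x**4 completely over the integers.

Testing divisors of the constant over divisors of the leading coefficient, x = -5 is a root, so (x + 5) divides it; the quotient is 14x**3 - 283x**2 + 1192x + 364.
Next, x = -2/7 is a root, so (7x + 2) divides it; the quotient is 2x**2 - 41x + 182.
The remaining quadratic factors as (2x - 13)(x - 14).

(2x - 13)(7x + 2)(x + 5)(x - 14)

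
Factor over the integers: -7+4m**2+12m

(2m+7)(2m-1)

Need a pair with product 4·(-7) = -28 and sum 12: that's 14 and -2.
Split the middle term: 4m**2+14m - 2m-7 = 2m(2m+7) - (2m+7).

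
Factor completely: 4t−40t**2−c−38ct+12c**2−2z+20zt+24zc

Group: 2z(12c+10t−1) + (c−4t)(12c+10t−1); both groups contain (12c+10t−1).

(12c+10t−1)(2z+c−4t)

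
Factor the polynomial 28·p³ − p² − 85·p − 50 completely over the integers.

(4·p + 5)·(7·p + 5)·(p − 2)

Trying the rational-root candidates, p = −5/7 is a root, giving the factor (7·p + 5) and quotient 4·p² − 3·p − 10.
The remaining quadratic factors as (p − 2)(4·p + 5).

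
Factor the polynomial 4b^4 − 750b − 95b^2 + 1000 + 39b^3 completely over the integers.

(4b − 5)(b + 10)(b + 5)(b − 4)

Trying the rational-root candidates, b = 4 is a root, so (b − 4) divides it; the quotient is 4b^3 + 55b^2 + 125b − 250.
Continuing, b = −10 is a root, so (b + 10) is a factor; dividing leaves 4b^2 + 15b − 25.
The remaining quadratic factors as (4b − 5)(b + 5).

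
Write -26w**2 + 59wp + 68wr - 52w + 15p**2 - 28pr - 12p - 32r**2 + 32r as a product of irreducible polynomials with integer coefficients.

Group: -2w(13w + 3p - 8r) + (5p + 4r - 4)(13w + 3p - 8r); both groups contain (13w + 3p - 8r).

-(2w - 5p - 4r + 4)(13w + 3p - 8r)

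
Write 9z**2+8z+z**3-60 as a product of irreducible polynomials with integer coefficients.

By the rational root theorem, z = -6 is a root, so (z+6) is a factor; dividing leaves z**2+3z-10.
The remaining quadratic factors as (z-2)(z+5).

(z+5)(z+6)(z-2)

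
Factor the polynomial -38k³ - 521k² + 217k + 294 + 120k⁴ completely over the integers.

Trying the rational-root candidates, k = 7/6 is a root, giving the factor (6k - 7) and quotient 20k³ + 17k² - 67k - 42.
Then k = 7/4 is a root, so (4k - 7) divides it; the quotient is 5k² + 13k + 6.
The remaining quadratic factors as (5k + 3)(k + 2).

(4k - 7)(5k + 3)(6k - 7)(k + 2)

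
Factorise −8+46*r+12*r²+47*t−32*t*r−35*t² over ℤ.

−(7*t−2*r−8)*(5*t+6*r−1)

Group: −7*t*(5*t+6*r−1) + (2*r+8)*(5*t+6*r−1); both groups contain (5*t+6*r−1).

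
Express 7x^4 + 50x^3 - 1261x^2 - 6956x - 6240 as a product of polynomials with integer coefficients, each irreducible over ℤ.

Among the possible rational roots, x = -4 is a root, so (x + 4) divides it; the quotient is 7x^3 + 22x^2 - 1349x - 1560.
Next, x = 13 is a root, giving the factor (x - 13) and quotient 7x^2 + 113x + 120.
The remaining quadratic factors as (x + 15)(7x + 8).

(7x + 8)(x + 15)(x + 4)(x - 13)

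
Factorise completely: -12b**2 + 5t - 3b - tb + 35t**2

(5t - 3b)(7t + 4b + 1)

Group: 5t(7t + 4b + 1) - 3b(7t + 4b + 1); both groups contain (7t + 4b + 1).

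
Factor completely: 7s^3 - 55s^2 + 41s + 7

Trying the rational-root candidates, s = -1/7 is a root, giving the factor (7s + 1) and quotient s^2 - 8s + 7.
The remaining quadratic factors as (s - 7)(s - 1).

(7s + 1)(s - 1)(s - 7)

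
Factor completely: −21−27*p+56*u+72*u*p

(8*u−3)*(9*p+7)

Group as (72*u*p+56*u) + (−27*p−21) = 8*u*(9*p+7) − 3*(9*p+7).
Both groups share the factor (9*p+7).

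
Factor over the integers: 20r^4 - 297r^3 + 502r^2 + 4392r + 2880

(4r + 3)(5r + 12)(r - 10)(r - 8)

Among the possible rational roots, r = 10 is a root, giving the factor (r - 10) and quotient 20r^3 - 97r^2 - 468r - 288.
Then r = -12/5 is a root, giving the factor (5r + 12) and quotient 4r^2 - 29r - 24.
The remaining quadratic factors as (r - 8)(4r + 3).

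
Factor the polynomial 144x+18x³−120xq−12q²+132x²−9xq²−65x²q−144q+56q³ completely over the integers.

(2x−7q+12)(x−q)(9x+8q+12)

Group: 2x(9x²−xq+12x−8q²−12q) + (−7q+12)(9x²−xq+12x−8q²−12q); both groups contain (9x²−xq+12x−8q²−12q), so (2x−7q+12) is a factor with cofactor 9x²−xq+12x−8q²−12q.
The cofactor groups again: 9x²−xq+12x−8q²−12q = 9x(x−q) + (8q+12)(x−q); both groups contain (x−q), giving (9x+8q+12)(x−q).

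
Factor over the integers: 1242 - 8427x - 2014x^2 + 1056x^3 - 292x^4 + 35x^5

By the rational root theorem, x = -9/5 is a root, giving the factor (5x + 9) and quotient 7x^4 - 71x^3 + 339x^2 - 1013x + 138.
Next, x = 6 is a root, so (x - 6) is a factor; dividing leaves 7x^3 - 29x^2 + 165x - 23.
Continuing, x = 1/7 is a root, so (7x - 1) divides it; the quotient is x^2 - 4x + 23.
The quadratic x^2 - 4x + 23 has discriminant -76 < 0 and is irreducible over ℤ.

(5x + 9)(7x - 1)(x - 6)(x^2 - 4x + 23)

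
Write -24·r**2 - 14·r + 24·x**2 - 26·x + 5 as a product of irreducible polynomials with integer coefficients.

Group: -6·r·(4·r + 4·x - 1) + (6·x - 5)·(4·r + 4·x - 1); both groups contain (4·r + 4·x - 1).

-(4·r + 4·x - 1)·(6·r - 6·x + 5)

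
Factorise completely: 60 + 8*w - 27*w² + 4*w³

Trying the rational-root candidates, w = 6 is a root, so (w - 6) is a factor; dividing leaves 4*w² - 3*w - 10.
The remaining quadratic factors as (w - 2)(4*w + 5).

(4*w + 5)*(w - 2)*(w - 6)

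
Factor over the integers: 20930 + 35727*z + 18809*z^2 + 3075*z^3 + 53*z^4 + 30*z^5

Testing divisors of the constant over divisors of the leading coefficient, z = -7/6 is a root, so (6*z + 7) divides it; the quotient is 5*z^4 + 3*z^3 + 509*z^2 + 2541*z + 2990.
Then z = -13/5 is a root, giving the factor (5*z + 13) and quotient z^3 - 2*z^2 + 107*z + 230.
Continuing, z = -2 is a root, giving the factor (z + 2) and quotient z^2 - 4*z + 115.
The quadratic z^2 - 4*z + 115 has discriminant -444 < 0 and is irreducible over ℤ.

(5*z + 13)*(6*z + 7)*(z + 2)*(z^2 - 4*z + 115)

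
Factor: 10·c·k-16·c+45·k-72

(2·c+9)·(5·k-8)

Group as (10·c·k-16·c) + (45·k-72) = 2·c·(5·k-8) + 9·(5·k-8).
Both groups share the factor (5·k-8).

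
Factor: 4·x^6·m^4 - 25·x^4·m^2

m^2·x^4·(2·x·m + 5)·(2·x·m - 5)

Pull out the common factor x^4·m^2, leaving 4·x^2·m^2 - 25.
Recognize a difference of squares with the parts 2·x·m and 5.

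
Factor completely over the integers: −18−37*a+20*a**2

Need a pair with product 20·(−18) = −360 and sum −37: that's −45 and 8.
Split the middle term: 20*a**2−45*a + 8*a−18 = 5*a*(4*a−9) + 2*(4*a−9).

(4*a−9)*(5*a+2)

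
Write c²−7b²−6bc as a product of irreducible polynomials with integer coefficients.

−(7b−c)(b+c)

Group: −7b(b+c) + c(b+c); both groups contain (b+c).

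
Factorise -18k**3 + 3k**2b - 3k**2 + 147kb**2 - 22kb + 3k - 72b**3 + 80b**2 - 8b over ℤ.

Group: 3k(-6k**2 + 19kb - 3k - 8b**2 + 8b) + (9b - 1)(-6k**2 + 19kb - 3k - 8b**2 + 8b); both groups contain (-6k**2 + 19kb - 3k - 8b**2 + 8b), so (3k + 9b - 1) is a factor with cofactor -6k**2 + 19kb - 3k - 8b**2 + 8b.
The cofactor groups again: -6k**2 + 19kb - 3k - 8b**2 + 8b = -3k(2k - b + 1) + 8b(2k - b + 1); both groups contain (2k - b + 1), giving -(3k - 8b)(2k - b + 1).

-(3k - 8b)(2k - b + 1)(3k + 9b - 1)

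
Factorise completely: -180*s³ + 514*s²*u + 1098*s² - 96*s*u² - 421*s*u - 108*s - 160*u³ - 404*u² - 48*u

-(10*s - 8*u - 1)*(2*s - 5*u - 12)*(9*s + 4*u)

Group: 9*s*(-20*s² + 66*s*u + 122*s - 40*u² - 101*u - 12) + 4*u*(-20*s² + 66*s*u + 122*s - 40*u² - 101*u - 12); both groups contain (-20*s² + 66*s*u + 122*s - 40*u² - 101*u - 12), so (9*s + 4*u) is a factor with cofactor -20*s² + 66*s*u + 122*s - 40*u² - 101*u - 12.
The cofactor groups again: -20*s² + 66*s*u + 122*s - 40*u² - 101*u - 12 = -2*s*(10*s - 8*u - 1) + (5*u + 12)*(10*s - 8*u - 1); both groups contain (10*s - 8*u - 1), giving -(2*s - 5*u - 12)*(10*s - 8*u - 1).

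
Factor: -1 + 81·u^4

(3·u)⁴ − (1)⁴ = ((3·u)² − (1)²)((3·u)² + (1)²); the first factor splits again, the second (9·u^2 + 1) is irreducible.

(3·u + 1)·(3·u - 1)·(9·u^2 + 1)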